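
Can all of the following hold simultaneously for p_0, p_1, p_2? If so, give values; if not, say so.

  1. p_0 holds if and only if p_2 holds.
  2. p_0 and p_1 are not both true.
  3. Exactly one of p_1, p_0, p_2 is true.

p_0 = False, p_1 = True, p_2 = False

  (1) p_0=F, p_2=F — same ✓
  (2) p_0=F, p_1=T — not both ✓
  (3) {p_1, p_0, p_2}: 1 true — exactly one ✓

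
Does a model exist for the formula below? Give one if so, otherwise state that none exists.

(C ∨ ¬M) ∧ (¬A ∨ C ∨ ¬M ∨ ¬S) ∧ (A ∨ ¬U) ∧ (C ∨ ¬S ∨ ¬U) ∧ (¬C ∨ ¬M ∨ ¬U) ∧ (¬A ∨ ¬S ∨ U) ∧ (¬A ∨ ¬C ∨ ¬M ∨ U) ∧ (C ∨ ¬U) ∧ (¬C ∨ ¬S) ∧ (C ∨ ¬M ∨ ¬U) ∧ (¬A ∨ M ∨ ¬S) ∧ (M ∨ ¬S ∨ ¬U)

Set U = False.
Set C = True.
  then (¬C ∨ ¬S) forces S = False.
Set M = False.
Set A = True.
All clauses satisfied.

U: False, C: True, S: False, M: False, A: True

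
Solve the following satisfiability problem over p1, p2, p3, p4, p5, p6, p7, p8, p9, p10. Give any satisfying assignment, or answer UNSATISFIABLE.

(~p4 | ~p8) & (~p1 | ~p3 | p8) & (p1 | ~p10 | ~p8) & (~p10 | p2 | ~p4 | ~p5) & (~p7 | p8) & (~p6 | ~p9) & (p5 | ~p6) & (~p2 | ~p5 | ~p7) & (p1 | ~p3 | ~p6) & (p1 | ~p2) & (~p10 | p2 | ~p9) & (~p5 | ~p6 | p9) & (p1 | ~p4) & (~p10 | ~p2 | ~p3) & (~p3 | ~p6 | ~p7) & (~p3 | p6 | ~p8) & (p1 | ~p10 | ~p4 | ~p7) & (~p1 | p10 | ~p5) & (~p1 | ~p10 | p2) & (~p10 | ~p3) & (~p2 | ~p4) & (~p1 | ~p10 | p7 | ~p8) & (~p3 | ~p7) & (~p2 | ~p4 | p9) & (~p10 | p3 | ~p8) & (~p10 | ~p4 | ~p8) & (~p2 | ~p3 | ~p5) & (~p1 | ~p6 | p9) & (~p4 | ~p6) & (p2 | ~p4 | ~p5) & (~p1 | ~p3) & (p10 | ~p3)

p1=F, p2=F, p3=F, p4=F, p5=T, p6=F, p7=F, p8=T, p9=T, p10=F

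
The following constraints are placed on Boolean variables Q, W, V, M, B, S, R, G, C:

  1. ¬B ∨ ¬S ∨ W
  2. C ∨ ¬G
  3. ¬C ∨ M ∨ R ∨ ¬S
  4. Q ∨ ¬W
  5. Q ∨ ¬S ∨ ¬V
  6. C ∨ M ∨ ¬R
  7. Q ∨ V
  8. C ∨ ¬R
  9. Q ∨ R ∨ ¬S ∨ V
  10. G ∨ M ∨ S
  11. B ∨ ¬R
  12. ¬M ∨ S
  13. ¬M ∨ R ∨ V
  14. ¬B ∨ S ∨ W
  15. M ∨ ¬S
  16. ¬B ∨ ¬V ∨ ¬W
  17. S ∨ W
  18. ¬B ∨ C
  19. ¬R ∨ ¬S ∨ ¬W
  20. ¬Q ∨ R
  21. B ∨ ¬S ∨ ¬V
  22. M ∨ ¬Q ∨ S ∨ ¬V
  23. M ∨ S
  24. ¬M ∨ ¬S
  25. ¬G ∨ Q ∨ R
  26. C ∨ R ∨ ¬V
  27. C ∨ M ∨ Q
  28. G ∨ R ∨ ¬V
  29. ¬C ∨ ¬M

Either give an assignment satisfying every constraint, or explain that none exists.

Case M = True:
  (¬M ∨ S) forces S = True.
  Clause (¬M ∨ ¬S) is falsified — contradiction.
Case M = False:
  (M ∨ ¬S) forces S = False.
  Clause (M ∨ S) is falsified — contradiction.
Both cases fail, so the formula is unsatisfiable.

No satisfying assignment exists.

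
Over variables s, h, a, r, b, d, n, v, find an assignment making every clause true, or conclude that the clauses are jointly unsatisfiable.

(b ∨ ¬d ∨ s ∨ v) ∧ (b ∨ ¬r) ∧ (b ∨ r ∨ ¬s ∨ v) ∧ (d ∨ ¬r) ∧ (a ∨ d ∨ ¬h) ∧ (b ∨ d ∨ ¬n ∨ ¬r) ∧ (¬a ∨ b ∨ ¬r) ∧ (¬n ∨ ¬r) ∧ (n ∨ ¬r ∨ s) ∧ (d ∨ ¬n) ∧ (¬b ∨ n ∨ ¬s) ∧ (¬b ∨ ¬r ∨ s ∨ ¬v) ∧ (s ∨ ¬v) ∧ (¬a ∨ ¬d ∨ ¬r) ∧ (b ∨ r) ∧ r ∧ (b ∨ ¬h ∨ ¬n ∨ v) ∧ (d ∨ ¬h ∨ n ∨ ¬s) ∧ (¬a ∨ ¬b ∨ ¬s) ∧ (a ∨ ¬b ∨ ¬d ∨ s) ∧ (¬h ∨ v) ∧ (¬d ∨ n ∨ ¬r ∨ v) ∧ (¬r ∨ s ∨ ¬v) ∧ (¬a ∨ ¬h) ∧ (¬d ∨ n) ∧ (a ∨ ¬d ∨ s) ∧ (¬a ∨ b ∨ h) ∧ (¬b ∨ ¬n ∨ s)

No satisfying assignment exists.

Case r = True:
  (b ∨ ¬r) forces b = True.
  (d ∨ ¬r) forces d = True.
  (¬n ∨ ¬r) forces n = False.
  Clause (¬d ∨ n) is falsified — contradiction.
Case r = False:
  Clause (r) is falsified — contradiction.
Both cases fail, so the formula is unsatisfiable.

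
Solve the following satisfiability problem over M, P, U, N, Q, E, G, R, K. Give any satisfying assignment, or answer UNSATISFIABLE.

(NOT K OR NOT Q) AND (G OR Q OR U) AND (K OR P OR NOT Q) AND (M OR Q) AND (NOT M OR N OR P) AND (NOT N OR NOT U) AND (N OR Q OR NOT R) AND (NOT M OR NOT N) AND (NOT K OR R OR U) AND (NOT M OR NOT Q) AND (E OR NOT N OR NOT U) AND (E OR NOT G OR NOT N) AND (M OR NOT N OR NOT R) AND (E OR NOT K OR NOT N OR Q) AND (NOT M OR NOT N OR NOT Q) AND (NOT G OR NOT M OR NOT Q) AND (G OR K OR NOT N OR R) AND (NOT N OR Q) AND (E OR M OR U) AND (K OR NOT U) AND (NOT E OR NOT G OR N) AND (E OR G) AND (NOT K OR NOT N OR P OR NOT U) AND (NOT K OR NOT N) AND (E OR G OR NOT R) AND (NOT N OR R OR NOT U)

M=T, P=T, U=T, N=F, Q=F, E=F, G=T, R=F, K=T

Set M = True.
  then (NOT M OR NOT N) forces N = False.
  then (NOT M OR NOT Q) forces Q = False.
  then (NOT M OR N OR P) forces P = True.
  then (N OR Q OR NOT R) forces R = False.
Set U = True.
  then (K OR NOT U) forces K = True.
Set E = False.
  then (E OR G) forces G = True.
All clauses satisfied.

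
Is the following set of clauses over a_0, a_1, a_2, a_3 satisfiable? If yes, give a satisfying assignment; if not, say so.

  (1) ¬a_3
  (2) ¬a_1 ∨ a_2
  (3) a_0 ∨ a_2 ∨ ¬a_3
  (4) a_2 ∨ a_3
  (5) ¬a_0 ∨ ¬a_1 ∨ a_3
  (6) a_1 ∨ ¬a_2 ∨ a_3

Unit clause (¬a_3) forces a_3 = False.
In (a_2 ∨ a_3) only a_2 is left, so a_2 = True.
In (a_1 ∨ ¬a_2 ∨ a_3) only a_1 is left, so a_1 = True.
In (¬a_0 ∨ ¬a_1 ∨ a_3) only ¬a_0 is left, so a_0 = False.
Check each clause:
  (¬a_3): ¬a_3 holds.
  (¬a_1 ∨ a_2): a_2 holds.
  (a_0 ∨ a_2 ∨ ¬a_3): a_2 holds.
  (a_2 ∨ a_3): a_2 holds.
  (¬a_0 ∨ ¬a_1 ∨ a_3): ¬a_0 holds.
  (a_1 ∨ ¬a_2 ∨ a_3): a_1 holds.
All clauses satisfied.

a_0=F, a_1=T, a_2=T, a_3=F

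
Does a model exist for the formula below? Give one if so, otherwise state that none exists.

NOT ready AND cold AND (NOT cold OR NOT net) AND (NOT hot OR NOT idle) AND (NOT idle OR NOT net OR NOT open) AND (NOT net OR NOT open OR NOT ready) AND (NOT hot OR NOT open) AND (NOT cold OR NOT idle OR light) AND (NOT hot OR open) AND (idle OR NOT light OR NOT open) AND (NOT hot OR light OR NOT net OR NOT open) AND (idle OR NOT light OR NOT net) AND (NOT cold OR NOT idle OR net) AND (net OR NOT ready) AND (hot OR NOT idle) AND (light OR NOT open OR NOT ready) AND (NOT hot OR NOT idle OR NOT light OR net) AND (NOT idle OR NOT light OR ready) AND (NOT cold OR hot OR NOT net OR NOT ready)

hot=F, ready=F, cold=T, open=F, idle=F, net=F, light=T

Unit clause (NOT ready) forces ready = False.
Unit clause (cold) forces cold = True.
In (NOT cold OR NOT net) only NOT net is left, so net = False.
In (NOT cold OR NOT idle OR net) only NOT idle is left, so idle = False.
Try hot = True:
  (NOT hot OR NOT open) forces open = False.
  clause (NOT hot OR open) is falsified — backtrack.
So hot = False.
Set open = False.
Set light = True.
All clauses satisfied.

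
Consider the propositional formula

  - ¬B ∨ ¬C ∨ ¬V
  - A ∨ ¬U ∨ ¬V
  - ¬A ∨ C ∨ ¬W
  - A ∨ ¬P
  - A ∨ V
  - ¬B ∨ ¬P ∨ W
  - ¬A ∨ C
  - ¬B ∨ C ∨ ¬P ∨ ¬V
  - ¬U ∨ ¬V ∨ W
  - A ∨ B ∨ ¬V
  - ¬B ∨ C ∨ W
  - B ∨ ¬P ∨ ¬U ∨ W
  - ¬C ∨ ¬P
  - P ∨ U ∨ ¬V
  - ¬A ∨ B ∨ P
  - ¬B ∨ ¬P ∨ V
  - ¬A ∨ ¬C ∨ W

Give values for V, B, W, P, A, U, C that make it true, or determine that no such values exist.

Set V = False.
  then (A ∨ V) forces A = True.
  then (¬A ∨ C) forces C = True.
  then (¬C ∨ ¬P) forces P = False.
  then (¬A ∨ B ∨ P) forces B = True.
  then (¬A ∨ ¬C ∨ W) forces W = True.
Set U = False.
All clauses satisfied.

V=F, B=T, W=T, P=F, A=T, U=F, C=T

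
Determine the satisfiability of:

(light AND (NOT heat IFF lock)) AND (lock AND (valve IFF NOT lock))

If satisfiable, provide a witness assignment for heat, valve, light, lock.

heat = False, valve = False, light = True, lock = True

  light AND (NOT heat IFF lock) = True
    NOT heat IFF lock = True
      NOT heat = True
  lock AND (valve IFF NOT lock) = True
    valve IFF NOT lock = True
      NOT lock = False
Both conjuncts True, so the formula holds.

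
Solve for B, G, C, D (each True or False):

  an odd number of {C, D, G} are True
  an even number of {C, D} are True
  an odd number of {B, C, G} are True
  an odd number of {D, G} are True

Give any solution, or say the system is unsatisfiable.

B: False, G: True, C: False, D: False

{C, D, G}: 1 true → odd ✓
{C, D}: 0 true → even ✓
{B, C, G}: 1 true → odd ✓
{D, G}: 1 true → odd ✓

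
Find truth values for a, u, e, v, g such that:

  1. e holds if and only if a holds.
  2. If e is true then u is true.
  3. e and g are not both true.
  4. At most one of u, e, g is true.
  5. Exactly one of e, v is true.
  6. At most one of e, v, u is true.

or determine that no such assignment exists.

a = False, u = False, e = False, v = True, g = False

  (1) e=F, a=F — same ✓
  (2) e=F ⇒ u: vacuous ✓
  (3) e=F, g=F — not both ✓
  (4) {u, e, g}: 0 true — at most one ✓
  (5) {e, v}: 1 true — exactly one ✓
  (6) {e, v, u}: 1 true — at most one ✓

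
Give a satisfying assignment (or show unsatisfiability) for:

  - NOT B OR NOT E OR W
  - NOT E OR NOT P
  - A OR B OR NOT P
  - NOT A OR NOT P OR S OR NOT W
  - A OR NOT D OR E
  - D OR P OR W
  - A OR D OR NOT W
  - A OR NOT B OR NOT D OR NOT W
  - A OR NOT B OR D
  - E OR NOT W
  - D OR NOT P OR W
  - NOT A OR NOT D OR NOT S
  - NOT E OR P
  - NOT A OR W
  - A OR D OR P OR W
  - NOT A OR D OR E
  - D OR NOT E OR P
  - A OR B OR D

Case E = True:
  (NOT E OR NOT P) forces P = False.
  Clause (NOT E OR P) is falsified — contradiction.
Case E = False:
  (E OR NOT W) forces W = False.
  (NOT A OR W) forces A = False.
  (A OR NOT D OR E) forces D = False.
  (D OR P OR W) forces P = True.
  Clause (D OR NOT P OR W) is falsified — contradiction.
Both cases fail, so the formula is unsatisfiable.

Unsatisfiable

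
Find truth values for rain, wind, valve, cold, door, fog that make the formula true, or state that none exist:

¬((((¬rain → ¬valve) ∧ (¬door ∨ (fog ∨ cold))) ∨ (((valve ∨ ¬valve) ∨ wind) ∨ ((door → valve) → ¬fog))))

Unsatisfiable — no assignment works.

Case valve = True: the formula becomes ¬(((rain ∧ (¬door ∨ (fog ∨ cold))) ∨ True)) = False.
Case valve = False: the formula becomes ¬(((¬door ∨ (fog ∨ cold)) ∨ True)) = False.
Both cases fail — unsatisfiable.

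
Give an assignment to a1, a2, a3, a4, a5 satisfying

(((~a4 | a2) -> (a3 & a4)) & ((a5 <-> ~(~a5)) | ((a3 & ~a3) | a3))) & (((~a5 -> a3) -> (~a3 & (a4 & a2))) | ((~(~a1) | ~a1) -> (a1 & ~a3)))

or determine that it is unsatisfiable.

a1=T, a2=F, a3=F, a4=T, a5=T

  ((~a4 | a2) -> (a3 & a4)) & ((a5 <-> ~(~a5)) | ((a3 & ~a3) | a3)) = True
    (~a4 | a2) -> (a3 & a4) = True
      ~a4 | a2 = False
        ~a4 = False
      a3 & a4 = False
    (a5 <-> ~(~a5)) | ((a3 & ~a3) | a3) = True
      a5 <-> ~(~a5) = True
        ~(~a5) = True
          ~a5 = False
      (a3 & ~a3) | a3 = False
        a3 & ~a3 = False
          ~a3 = True
  ((~a5 -> a3) -> (~a3 & (a4 & a2))) | ((~(~a1) | ~a1) -> (a1 & ~a3)) = True
    (~a5 -> a3) -> (~a3 & (a4 & a2)) = False
      ~a5 -> a3 = True
        ~a5 = False
      ~a3 & (a4 & a2) = False
        ~a3 = True
        a4 & a2 = False
    (~(~a1) | ~a1) -> (a1 & ~a3) = True
      ~(~a1) | ~a1 = True
        ~(~a1) = True
          ~a1 = False
        ~a1 = False
      a1 & ~a3 = True
        ~a3 = True
Both conjuncts True, so the formula holds.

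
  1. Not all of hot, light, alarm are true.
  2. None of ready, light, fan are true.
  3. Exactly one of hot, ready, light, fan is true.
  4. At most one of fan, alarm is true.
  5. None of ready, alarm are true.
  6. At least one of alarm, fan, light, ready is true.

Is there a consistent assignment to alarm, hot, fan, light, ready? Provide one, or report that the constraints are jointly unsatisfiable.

UNSATISFIABLE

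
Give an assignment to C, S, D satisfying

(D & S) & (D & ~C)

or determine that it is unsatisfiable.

C: False, S: True, D: True

  D & S = True
  D & ~C = True
    ~C = True
Both conjuncts True, so the formula holds.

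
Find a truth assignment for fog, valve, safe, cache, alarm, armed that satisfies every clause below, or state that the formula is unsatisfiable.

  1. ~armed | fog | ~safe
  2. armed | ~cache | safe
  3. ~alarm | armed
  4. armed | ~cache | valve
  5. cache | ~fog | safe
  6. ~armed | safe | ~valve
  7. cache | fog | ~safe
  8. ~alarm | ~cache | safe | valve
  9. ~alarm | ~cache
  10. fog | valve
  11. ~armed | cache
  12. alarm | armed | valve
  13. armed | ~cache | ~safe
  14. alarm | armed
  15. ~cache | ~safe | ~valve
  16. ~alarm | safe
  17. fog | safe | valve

Set fog = True.
Set valve = False.
Set safe = True.
Set cache = True.
  then (armed | ~cache | valve) forces armed = True.
  then (~alarm | ~cache) forces alarm = False.
All clauses satisfied.

fog = True; valve = False; safe = True; cache = True; alarm = False; armed = True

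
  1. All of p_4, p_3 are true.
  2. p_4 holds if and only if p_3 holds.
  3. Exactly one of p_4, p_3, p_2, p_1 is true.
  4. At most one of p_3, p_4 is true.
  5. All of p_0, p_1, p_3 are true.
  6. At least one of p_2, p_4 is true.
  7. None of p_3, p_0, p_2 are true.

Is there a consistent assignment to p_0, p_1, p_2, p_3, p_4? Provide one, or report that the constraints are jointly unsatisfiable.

Case p_0 = True:
  Constraint (7) is violated (p_0=T) — contradiction.
Case p_0 = False:
  Constraint (5) is violated (p_0=F) — contradiction.
Both cases fail — unsatisfiable.

UNSATISFIABLE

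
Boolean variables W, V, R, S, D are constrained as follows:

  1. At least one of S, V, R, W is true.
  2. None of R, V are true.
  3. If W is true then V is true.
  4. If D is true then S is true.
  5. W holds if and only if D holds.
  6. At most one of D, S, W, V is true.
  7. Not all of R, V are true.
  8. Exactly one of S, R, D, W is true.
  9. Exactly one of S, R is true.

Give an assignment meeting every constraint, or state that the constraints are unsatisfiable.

W=F, V=F, R=F, S=T, D=F

  (1) {S, V, R, W}: 1 true — at least one ✓
  (2) {R, V}: 0 true — none ✓
  (3) W=F ⇒ V: vacuous ✓
  (4) D=F ⇒ S: vacuous ✓
  (5) W=F, D=F — same ✓
  (6) {D, S, W, V}: 1 true — at most one ✓
  (7) {R, V}: 0/2 true — not all ✓
  (8) {S, R, D, W}: 1 true — exactly one ✓
  (9) {S, R}: 1 true — exactly one ✓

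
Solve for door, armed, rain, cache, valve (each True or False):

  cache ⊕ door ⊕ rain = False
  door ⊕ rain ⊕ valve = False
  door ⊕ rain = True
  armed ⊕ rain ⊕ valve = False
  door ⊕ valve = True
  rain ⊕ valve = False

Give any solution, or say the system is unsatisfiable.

door=F; armed=F; rain=T; cache=T; valve=T

cache ⊕ door ⊕ rain = T ⊕ F ⊕ T = False ✓
door ⊕ rain ⊕ valve = F ⊕ T ⊕ T = False ✓
door ⊕ rain = F ⊕ T = True ✓
armed ⊕ rain ⊕ valve = F ⊕ T ⊕ T = False ✓
door ⊕ valve = F ⊕ T = True ✓
rain ⊕ valve = T ⊕ T = False ✓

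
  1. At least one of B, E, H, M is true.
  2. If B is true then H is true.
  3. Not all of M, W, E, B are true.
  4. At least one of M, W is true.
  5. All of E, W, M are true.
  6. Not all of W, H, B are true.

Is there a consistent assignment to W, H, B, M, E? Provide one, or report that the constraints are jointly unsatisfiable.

W: True; H: False; B: False; M: True; E: True

  (1) {B, E, H, M}: 2 true — at least one ✓
  (2) B=F ⇒ H: vacuous ✓
  (3) {M, W, E, B}: 3/4 true — not all ✓
  (4) {M, W}: 2 true — at least one ✓
  (5) {E, W, M}: all 3 true ✓
  (6) {W, H, B}: 1/3 true — not all ✓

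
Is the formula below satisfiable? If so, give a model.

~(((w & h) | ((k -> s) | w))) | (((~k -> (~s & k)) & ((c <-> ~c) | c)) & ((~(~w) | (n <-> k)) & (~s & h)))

h: True, s: False, w: False, n: True, c: True, k: True

  ~(((w & h) | ((k -> s) | w))) | (((~k -> (~s & k)) & ((c <-> ~c) | c)) & ((~(~w) | (n <-> k)) & (~s & h))) = True
    ~(((w & h) | ((k -> s) | w))) = True
      (w & h) | ((k -> s) | w) = False
        w & h = False
        (k -> s) | w = False
          k -> s = False
    ((~k -> (~s & k)) & ((c <-> ~c) | c)) & ((~(~w) | (n <-> k)) & (~s & h)) = True
      (~k -> (~s & k)) & ((c <-> ~c) | c) = True
        ~k -> (~s & k) = True
          ~k = False
          ~s & k = True
            ~s = True
        (c <-> ~c) | c = True
          c <-> ~c = False
            ~c = False
      (~(~w) | (n <-> k)) & (~s & h) = True
        ~(~w) | (n <-> k) = True
          ~(~w) = False
            ~w = True
          n <-> k = True
        ~s & h = True
          ~s = True
The formula evaluates to True.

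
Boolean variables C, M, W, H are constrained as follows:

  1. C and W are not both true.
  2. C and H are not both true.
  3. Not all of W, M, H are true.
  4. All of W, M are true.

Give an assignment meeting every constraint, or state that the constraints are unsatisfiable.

C=F; M=T; W=T; H=F

  (1) C=F, W=T — not both ✓
  (2) C=F, H=F — not both ✓
  (3) {W, M, H}: 2/3 true — not all ✓
  (4) {W, M}: all 2 true ✓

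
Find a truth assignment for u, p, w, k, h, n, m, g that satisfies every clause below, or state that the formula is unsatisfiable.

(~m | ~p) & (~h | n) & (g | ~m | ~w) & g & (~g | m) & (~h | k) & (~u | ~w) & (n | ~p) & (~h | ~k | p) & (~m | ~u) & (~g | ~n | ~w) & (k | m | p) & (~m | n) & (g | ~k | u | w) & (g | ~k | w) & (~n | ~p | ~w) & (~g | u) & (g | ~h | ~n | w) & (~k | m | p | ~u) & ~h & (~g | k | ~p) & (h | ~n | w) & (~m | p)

Case m = True:
  (~m | ~p) forces p = False.
  Clause (~m | p) is falsified — contradiction.
Case m = False:
  (g) forces g = True.
  Clause (~g | m) is falsified — contradiction.
Both cases fail, so the formula is unsatisfiable.

No satisfying assignment exists.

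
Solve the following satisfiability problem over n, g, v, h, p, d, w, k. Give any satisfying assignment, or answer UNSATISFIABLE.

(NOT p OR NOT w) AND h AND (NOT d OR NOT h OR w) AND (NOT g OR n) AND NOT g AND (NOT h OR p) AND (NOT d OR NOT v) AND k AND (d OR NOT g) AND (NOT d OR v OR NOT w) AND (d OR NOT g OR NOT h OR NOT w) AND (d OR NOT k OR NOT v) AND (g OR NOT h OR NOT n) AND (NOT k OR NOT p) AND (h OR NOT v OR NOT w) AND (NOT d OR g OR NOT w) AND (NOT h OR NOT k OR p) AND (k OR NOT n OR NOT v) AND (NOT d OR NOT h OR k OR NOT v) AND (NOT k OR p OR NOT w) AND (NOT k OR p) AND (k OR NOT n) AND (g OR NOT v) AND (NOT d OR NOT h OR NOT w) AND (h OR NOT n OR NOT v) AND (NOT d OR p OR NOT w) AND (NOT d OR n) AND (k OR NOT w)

Unsatisfiable — no assignment works.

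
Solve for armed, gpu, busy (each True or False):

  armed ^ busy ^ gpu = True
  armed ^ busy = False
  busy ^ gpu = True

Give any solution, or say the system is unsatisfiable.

armed=F; gpu=T; busy=F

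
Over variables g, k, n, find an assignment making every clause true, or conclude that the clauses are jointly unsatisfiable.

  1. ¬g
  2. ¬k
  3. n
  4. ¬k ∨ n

g = False, k = False, n = True

Unit clause (¬g) forces g = False.
Unit clause (¬k) forces k = False.
Unit clause (n) forces n = True.
Check each clause:
  (¬g): ¬g holds.
  (¬k): ¬k holds.
  (n): n holds.
  (¬k ∨ n): ¬k holds.
All clauses satisfied.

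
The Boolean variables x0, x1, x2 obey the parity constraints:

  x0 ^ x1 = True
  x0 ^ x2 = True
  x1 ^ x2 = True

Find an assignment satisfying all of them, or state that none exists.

Adding constraints 1, 2, 3 mod 2: every variable appears an even number of times on the left, so the left side is 0.
But the right sides sum to 1 (mod 2). 0 ≠ 1 — the system is inconsistent.

The formula is unsatisfiable.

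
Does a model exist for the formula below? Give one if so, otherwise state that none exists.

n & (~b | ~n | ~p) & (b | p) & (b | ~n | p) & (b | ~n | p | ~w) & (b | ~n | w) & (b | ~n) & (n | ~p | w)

p: False, n: True, b: True, w: False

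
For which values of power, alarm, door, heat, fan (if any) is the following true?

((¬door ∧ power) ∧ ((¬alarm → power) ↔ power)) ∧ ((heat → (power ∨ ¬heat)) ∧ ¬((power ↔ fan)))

power=T, alarm=T, door=F, heat=T, fan=F

  (¬door ∧ power) ∧ ((¬alarm → power) ↔ power) = True
    ¬door ∧ power = True
      ¬door = True
    (¬alarm → power) ↔ power = True
      ¬alarm → power = True
        ¬alarm = False
  (heat → (power ∨ ¬heat)) ∧ ¬((power ↔ fan)) = True
    heat → (power ∨ ¬heat) = True
      power ∨ ¬heat = True
        ¬heat = False
    ¬((power ↔ fan)) = True
      power ↔ fan = False
Both conjuncts True, so the formula holds.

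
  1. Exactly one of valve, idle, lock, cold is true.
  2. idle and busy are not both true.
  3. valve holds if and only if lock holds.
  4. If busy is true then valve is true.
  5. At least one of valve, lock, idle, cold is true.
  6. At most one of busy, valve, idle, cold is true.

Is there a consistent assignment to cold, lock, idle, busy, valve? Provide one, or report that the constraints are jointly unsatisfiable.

cold=T, lock=F, idle=F, busy=F, valve=F

  (1) {valve, idle, lock, cold}: 1 true — exactly one ✓
  (2) idle=F, busy=F — not both ✓
  (3) valve=F, lock=F — same ✓
  (4) busy=F ⇒ valve: vacuous ✓
  (5) {valve, lock, idle, cold}: 1 true — at least one ✓
  (6) {busy, valve, idle, cold}: 1 true — at most one ✓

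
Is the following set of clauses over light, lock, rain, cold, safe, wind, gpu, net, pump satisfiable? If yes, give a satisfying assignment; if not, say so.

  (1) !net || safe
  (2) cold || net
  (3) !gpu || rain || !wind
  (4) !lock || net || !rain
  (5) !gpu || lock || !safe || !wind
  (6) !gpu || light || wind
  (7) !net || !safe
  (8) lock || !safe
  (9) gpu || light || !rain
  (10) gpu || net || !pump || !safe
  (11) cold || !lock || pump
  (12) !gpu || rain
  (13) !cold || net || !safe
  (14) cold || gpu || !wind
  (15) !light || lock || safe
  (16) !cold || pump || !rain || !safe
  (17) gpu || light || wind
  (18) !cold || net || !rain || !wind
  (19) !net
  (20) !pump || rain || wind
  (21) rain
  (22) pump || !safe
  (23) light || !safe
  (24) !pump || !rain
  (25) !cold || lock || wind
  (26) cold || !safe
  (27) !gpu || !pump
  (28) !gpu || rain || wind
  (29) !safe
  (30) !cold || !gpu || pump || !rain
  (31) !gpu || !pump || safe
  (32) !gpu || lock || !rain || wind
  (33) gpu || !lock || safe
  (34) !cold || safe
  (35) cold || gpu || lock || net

No satisfying assignment exists.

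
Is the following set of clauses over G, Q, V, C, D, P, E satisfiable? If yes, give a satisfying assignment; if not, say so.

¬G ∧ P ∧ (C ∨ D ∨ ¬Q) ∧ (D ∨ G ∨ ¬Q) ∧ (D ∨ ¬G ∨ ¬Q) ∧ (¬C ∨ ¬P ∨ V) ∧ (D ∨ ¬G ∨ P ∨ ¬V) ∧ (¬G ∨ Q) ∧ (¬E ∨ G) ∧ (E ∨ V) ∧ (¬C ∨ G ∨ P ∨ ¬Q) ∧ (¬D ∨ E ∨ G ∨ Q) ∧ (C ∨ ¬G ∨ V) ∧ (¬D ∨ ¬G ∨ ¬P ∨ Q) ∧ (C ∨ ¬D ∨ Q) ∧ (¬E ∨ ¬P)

Unit clause (¬G) forces G = False.
Unit clause (P) forces P = True.
In (¬E ∨ G) only ¬E is left, so E = False.
In (E ∨ V) only V is left, so V = True.
Set Q = False.
  then (¬D ∨ E ∨ G ∨ Q) forces D = False.
Set C = True.
All clauses satisfied.

G = False; Q = False; V = True; C = True; D = False; P = True; E = False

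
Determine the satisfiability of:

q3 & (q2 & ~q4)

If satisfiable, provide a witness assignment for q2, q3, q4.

q2=T; q3=T; q4=F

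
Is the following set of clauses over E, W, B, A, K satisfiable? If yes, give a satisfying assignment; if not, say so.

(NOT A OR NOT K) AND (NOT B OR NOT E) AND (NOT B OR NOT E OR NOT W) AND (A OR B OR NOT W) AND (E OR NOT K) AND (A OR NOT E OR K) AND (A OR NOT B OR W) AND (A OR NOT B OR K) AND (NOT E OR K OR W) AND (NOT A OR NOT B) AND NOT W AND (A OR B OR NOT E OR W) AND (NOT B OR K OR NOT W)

Unit clause (NOT W) forces W = False.
Try E = True:
  (NOT B OR NOT E) forces B = False.
  (NOT E OR K OR W) forces K = True.
  (NOT A OR NOT K) forces A = False.
  clause (A OR B OR NOT E OR W) is falsified — backtrack.
So E = False.
  then (E OR NOT K) forces K = False.
Set B = False.
Set A = False.
All clauses satisfied.

E = False, W = False, B = False, A = False, K = False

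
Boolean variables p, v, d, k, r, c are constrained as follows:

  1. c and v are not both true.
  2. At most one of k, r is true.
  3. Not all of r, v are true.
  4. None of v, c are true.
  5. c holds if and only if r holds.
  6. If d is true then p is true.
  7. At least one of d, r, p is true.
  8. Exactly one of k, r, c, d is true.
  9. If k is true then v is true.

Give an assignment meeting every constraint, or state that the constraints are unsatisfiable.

p = True, v = False, d = True, k = False, r = False, c = False

  (1) c=F, v=F — not both ✓
  (2) {k, r}: 0 true — at most one ✓
  (3) {r, v}: 0/2 true — not all ✓
  (4) {v, c}: 0 true — none ✓
  (5) c=F, r=F — same ✓
  (6) d=T ⇒ p: T ✓
  (7) {d, r, p}: 2 true — at least one ✓
  (8) {k, r, c, d}: 1 true — exactly one ✓
  (9) k=F ⇒ v: vacuous ✓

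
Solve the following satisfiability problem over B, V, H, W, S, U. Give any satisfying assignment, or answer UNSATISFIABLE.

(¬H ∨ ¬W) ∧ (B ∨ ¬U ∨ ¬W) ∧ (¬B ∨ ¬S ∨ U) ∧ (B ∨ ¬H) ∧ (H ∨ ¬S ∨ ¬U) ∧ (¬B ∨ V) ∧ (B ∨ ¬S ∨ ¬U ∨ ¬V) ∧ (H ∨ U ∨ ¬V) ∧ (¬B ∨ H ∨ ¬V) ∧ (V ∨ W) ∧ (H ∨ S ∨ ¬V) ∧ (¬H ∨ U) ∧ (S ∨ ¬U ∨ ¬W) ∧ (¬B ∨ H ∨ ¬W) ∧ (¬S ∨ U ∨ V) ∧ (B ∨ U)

Set B = True.
  then (¬B ∨ V) forces V = True.
  then (¬B ∨ H ∨ ¬V) forces H = True.
  then (¬H ∨ U) forces U = True.
  then (¬H ∨ ¬W) forces W = False.
Set S = True.
All clauses satisfied.

B = True; V = True; H = True; W = False; S = True; U = True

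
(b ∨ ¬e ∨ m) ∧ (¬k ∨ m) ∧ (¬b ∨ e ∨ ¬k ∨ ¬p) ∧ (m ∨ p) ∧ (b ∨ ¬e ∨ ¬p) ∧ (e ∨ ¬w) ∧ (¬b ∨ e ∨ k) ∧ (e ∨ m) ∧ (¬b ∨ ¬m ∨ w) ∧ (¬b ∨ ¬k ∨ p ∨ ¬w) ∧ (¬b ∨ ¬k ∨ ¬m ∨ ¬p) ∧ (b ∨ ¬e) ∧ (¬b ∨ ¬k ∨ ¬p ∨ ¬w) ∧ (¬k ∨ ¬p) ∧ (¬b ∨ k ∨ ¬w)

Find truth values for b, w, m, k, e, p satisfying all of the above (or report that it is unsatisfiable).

b: True, w: False, m: False, k: False, e: True, p: True

Set b = True.
Set w = False.
  then (¬b ∨ ¬m ∨ w) forces m = False.
  then (¬k ∨ m) forces k = False.
  then (m ∨ p) forces p = True.
  then (¬b ∨ e ∨ k) forces e = True.
All clauses satisfied.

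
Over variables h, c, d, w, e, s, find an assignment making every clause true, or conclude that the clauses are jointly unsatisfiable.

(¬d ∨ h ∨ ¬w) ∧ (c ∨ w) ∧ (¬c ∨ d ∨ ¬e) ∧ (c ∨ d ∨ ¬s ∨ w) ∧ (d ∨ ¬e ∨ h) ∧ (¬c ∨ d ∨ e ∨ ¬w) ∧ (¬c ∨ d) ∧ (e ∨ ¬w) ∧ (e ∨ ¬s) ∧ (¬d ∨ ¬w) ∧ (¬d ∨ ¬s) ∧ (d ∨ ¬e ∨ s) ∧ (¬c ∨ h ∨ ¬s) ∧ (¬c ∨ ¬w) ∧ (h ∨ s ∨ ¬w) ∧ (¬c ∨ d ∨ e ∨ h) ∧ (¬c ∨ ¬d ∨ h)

Set h = True.
Set c = False.
  then (c ∨ w) forces w = True.
  then (e ∨ ¬w) forces e = True.
  then (¬d ∨ ¬w) forces d = False.
  then (d ∨ ¬e ∨ s) forces s = True.
All clauses satisfied.

h = True, c = False, d = False, w = True, e = True, s = True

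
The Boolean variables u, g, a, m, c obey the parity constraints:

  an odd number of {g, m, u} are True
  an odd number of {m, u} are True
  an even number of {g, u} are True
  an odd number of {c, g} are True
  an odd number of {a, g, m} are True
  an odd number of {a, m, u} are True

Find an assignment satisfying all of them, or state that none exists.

u: False, g: False, a: False, m: True, c: True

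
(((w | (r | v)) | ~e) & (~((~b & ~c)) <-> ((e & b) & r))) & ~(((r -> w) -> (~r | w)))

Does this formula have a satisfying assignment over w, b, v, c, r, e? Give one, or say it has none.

Unsatisfiable

The conjunct ~(((r -> w) -> (~r | w))) is unsatisfiable on its own:
  w=F, r=F: evaluates to False.
  w=F, r=T: evaluates to False.
  w=T, r=F: evaluates to False.
  w=T, r=T: evaluates to False.
So the whole conjunction is unsatisfiable.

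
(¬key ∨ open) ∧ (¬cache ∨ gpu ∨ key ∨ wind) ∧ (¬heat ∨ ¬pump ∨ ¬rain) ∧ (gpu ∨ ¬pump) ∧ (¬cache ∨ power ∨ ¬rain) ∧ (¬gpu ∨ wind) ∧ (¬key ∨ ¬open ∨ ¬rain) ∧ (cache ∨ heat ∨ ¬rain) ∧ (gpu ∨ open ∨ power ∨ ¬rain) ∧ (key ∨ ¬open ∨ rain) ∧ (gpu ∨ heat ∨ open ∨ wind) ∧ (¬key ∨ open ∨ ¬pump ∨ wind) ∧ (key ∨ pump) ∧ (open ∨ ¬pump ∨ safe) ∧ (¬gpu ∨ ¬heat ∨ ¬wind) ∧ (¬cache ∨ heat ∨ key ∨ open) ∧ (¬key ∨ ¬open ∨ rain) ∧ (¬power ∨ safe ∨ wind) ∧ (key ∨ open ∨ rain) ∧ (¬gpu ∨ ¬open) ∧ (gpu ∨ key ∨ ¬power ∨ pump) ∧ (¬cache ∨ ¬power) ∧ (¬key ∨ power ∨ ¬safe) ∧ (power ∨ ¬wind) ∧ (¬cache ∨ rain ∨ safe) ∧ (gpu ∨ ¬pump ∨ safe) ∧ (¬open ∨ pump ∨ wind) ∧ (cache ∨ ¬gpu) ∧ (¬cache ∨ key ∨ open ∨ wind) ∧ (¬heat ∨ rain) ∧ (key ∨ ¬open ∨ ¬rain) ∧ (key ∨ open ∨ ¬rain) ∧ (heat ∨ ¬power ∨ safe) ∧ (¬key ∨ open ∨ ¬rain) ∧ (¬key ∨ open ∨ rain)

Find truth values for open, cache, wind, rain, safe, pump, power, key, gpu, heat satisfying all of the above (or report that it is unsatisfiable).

Case key = True:
  (¬key ∨ open) forces open = True.
  (¬key ∨ ¬open ∨ ¬rain) forces rain = False.
  Clause (¬key ∨ ¬open ∨ rain) is falsified — contradiction.
Case key = False:
  (key ∨ pump) forces pump = True.
  (gpu ∨ ¬pump) forces gpu = True.
  (¬gpu ∨ wind) forces wind = True.
  (¬gpu ∨ ¬heat ∨ ¬wind) forces heat = False.
  (¬gpu ∨ ¬open) forces open = False.
  (open ∨ ¬pump ∨ safe) forces safe = True.
  (¬cache ∨ heat ∨ key ∨ open) forces cache = False.
  Clause (cache ∨ ¬gpu) is falsified — contradiction.
Both cases fail, so the formula is unsatisfiable.

Unsatisfiable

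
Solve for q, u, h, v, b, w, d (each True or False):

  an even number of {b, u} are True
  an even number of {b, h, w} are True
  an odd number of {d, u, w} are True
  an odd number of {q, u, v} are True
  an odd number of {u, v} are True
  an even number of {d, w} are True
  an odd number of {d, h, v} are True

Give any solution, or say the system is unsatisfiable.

q = False, u = True, h = True, v = False, b = True, w = False, d = False

{b, u}: 2 true → even ✓
{b, h, w}: 2 true → even ✓
{d, u, w}: 1 true → odd ✓
{q, u, v}: 1 true → odd ✓
{u, v}: 1 true → odd ✓
{d, w}: 0 true → even ✓
{d, h, v}: 1 true → odd ✓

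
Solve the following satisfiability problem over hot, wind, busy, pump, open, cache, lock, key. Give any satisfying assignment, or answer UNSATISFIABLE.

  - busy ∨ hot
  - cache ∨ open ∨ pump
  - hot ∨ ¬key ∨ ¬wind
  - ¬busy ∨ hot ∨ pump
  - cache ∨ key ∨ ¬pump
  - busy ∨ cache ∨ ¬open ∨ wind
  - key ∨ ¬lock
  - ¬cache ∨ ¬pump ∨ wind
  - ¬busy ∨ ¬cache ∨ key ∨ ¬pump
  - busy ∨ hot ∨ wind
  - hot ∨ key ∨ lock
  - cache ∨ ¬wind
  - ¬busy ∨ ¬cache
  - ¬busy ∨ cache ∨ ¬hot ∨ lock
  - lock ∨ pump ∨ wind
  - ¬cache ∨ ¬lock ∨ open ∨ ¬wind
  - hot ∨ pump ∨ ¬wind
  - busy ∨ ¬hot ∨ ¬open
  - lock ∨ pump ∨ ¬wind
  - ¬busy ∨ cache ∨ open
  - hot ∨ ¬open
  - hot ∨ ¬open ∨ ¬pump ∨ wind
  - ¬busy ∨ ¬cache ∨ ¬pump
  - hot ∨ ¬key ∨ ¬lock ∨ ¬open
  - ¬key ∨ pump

Set hot = True.
Set wind = True.
  then (cache ∨ ¬wind) forces cache = True.
  then (¬busy ∨ ¬cache) forces busy = False.
  then (busy ∨ ¬hot ∨ ¬open) forces open = False.
  then (¬cache ∨ ¬lock ∨ open ∨ ¬wind) forces lock = False.
  then (lock ∨ pump ∨ ¬wind) forces pump = True.
Set key = False.
All clauses satisfied.

hot=T, wind=T, busy=F, pump=T, open=F, cache=T, lock=F, key=F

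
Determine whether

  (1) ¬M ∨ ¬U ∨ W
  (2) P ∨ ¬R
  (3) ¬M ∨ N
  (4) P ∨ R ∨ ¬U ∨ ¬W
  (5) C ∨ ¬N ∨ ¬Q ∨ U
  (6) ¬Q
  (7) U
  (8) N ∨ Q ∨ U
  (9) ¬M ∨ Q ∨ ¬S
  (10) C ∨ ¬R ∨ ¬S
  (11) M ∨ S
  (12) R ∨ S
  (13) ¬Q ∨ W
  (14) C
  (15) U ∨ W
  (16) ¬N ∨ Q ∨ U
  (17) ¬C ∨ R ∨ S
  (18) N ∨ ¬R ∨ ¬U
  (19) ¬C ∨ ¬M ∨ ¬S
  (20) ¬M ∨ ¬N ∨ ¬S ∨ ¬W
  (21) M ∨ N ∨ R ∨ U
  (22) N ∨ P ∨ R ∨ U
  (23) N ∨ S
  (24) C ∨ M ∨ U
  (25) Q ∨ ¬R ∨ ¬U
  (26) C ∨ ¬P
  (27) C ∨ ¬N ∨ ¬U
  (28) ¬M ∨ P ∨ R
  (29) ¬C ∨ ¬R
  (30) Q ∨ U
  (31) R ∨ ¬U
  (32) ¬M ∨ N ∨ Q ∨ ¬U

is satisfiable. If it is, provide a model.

UNSATISFIABLE

Case Q = True:
  Clause (¬Q) is falsified — contradiction.
Case Q = False:
  (U) forces U = True.
  (C) forces C = True.
  (Q ∨ ¬R ∨ ¬U) forces R = False.
  Clause (R ∨ ¬U) is falsified — contradiction.
Both cases fail, so the formula is unsatisfiable.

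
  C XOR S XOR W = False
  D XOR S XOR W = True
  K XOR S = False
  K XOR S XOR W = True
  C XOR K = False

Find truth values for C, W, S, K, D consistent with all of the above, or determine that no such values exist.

Adding constraints 1, 4, 5 mod 2: every variable appears an even number of times on the left, so the left side is 0.
But the right sides sum to 1 (mod 2). 0 ≠ 1 — the system is inconsistent.

No satisfying assignment exists.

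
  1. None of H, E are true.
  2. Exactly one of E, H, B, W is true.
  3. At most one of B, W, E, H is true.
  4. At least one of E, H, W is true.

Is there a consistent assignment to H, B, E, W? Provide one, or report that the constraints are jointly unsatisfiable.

H = False; B = False; E = False; W = True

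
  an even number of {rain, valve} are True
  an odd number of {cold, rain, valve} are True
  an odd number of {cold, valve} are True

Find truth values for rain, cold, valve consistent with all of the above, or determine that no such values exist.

rain = False; cold = True; valve = False

{rain, valve}: 0 true → even ✓
{cold, rain, valve}: 1 true → odd ✓
{cold, valve}: 1 true → odd ✓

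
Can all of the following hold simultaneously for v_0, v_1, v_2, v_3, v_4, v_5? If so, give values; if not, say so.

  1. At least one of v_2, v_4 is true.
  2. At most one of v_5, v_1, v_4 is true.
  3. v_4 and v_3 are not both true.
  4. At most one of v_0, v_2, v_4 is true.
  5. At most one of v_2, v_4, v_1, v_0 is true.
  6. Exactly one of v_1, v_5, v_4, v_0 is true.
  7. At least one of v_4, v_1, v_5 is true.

v_0=F; v_1=F; v_2=T; v_3=F; v_4=F; v_5=T

  (1) {v_2, v_4}: 1 true — at least one ✓
  (2) {v_5, v_1, v_4}: 1 true — at most one ✓
  (3) v_4=F, v_3=F — not both ✓
  (4) {v_0, v_2, v_4}: 1 true — at most one ✓
  (5) {v_2, v_4, v_1, v_0}: 1 true — at most one ✓
  (6) {v_1, v_5, v_4, v_0}: 1 true — exactly one ✓
  (7) {v_4, v_1, v_5}: 1 true — at least one ✓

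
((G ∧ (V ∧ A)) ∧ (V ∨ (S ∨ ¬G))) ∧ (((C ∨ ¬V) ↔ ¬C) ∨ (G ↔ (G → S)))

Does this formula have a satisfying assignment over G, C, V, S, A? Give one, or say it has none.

G=T, C=T, V=T, S=T, A=T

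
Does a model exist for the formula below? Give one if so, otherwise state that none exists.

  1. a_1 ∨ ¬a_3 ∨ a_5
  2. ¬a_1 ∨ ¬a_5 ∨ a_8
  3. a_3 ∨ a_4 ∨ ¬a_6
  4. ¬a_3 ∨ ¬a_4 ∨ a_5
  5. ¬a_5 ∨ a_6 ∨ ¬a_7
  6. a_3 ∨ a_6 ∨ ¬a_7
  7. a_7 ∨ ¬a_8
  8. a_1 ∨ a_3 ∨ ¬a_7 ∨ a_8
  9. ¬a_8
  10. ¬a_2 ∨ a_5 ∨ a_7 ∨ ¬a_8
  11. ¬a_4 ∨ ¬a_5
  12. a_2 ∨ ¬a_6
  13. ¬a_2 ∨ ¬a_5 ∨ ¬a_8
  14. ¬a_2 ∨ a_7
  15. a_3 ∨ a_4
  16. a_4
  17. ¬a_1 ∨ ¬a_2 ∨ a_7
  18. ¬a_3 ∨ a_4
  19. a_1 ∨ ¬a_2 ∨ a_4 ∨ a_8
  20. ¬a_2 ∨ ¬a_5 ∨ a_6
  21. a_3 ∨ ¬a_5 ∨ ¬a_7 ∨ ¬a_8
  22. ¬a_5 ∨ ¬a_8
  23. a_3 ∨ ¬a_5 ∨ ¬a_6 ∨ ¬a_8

Unit clause (¬a_8) forces a_8 = False.
Unit clause (a_4) forces a_4 = True.
In (¬a_4 ∨ ¬a_5) only ¬a_5 is left, so a_5 = False.
In (¬a_3 ∨ ¬a_4 ∨ a_5) only ¬a_3 is left, so a_3 = False.
Set a_1 = False.
  then (a_1 ∨ a_3 ∨ ¬a_7 ∨ a_8) forces a_7 = False.
  then (¬a_2 ∨ a_7) forces a_2 = False.
  then (a_2 ∨ ¬a_6) forces a_6 = False.
All clauses satisfied.

a_1 = False, a_2 = False, a_3 = False, a_4 = True, a_5 = False, a_6 = False, a_7 = False, a_8 = False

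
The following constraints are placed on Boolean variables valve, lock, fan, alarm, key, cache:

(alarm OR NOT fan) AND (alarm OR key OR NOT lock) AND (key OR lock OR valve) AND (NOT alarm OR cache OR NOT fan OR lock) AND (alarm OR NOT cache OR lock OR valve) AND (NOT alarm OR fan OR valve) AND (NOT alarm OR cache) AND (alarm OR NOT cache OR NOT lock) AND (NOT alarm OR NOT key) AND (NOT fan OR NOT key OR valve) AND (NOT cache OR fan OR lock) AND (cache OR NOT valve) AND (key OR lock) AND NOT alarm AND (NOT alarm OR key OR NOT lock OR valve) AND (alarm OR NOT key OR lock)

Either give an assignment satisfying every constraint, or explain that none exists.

valve = False, lock = True, fan = False, alarm = False, key = True, cache = False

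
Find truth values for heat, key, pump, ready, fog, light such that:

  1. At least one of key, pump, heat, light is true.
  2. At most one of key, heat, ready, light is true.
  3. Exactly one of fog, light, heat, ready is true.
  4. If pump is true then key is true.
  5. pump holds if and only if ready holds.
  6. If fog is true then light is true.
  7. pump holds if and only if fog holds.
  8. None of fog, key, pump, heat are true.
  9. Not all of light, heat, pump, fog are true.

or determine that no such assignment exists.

heat=F; key=F; pump=F; ready=F; fog=F; light=T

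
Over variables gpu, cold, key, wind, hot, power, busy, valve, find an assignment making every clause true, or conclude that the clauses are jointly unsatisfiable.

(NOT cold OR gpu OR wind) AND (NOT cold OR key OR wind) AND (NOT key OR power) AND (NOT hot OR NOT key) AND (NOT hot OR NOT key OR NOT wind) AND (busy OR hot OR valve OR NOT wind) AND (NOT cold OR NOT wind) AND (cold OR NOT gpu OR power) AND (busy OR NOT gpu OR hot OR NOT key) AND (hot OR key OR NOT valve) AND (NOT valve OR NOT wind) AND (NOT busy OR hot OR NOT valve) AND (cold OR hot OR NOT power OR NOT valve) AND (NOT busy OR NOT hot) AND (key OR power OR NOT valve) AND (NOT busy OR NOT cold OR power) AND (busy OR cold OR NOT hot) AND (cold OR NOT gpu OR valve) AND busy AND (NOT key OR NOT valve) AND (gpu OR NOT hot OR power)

gpu=F, cold=F, key=F, wind=T, hot=F, power=T, busy=T, valve=F

Unit clause (busy) forces busy = True.
In (NOT busy OR NOT hot) only NOT hot is left, so hot = False.
In (NOT busy OR hot OR NOT valve) only NOT valve is left, so valve = False.
Set gpu = False.
Set cold = False.
Set key = False.
Set wind = True.
Set power = True.
All clauses satisfied.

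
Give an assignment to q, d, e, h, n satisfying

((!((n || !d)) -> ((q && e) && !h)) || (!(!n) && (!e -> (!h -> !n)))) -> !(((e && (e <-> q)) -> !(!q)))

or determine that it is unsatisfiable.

q = True, d = True, e = False, h = True, n = False

  ((!((n || !d)) -> ((q && e) && !h)) || (!(!n) && (!e -> (!h -> !n)))) -> !(((e && (e <-> q)) -> !(!q))) = True
    (!((n || !d)) -> ((q && e) && !h)) || (!(!n) && (!e -> (!h -> !n))) = False
      !((n || !d)) -> ((q && e) && !h) = False
        !((n || !d)) = True
          n || !d = False
            !d = False
        (q && e) && !h = False
          q && e = False
          !h = False
      !(!n) && (!e -> (!h -> !n)) = False
        !(!n) = False
          !n = True
        !e -> (!h -> !n) = True
          !e = True
          !h -> !n = True
            !h = False
            !n = True
    !(((e && (e <-> q)) -> !(!q))) = False
      (e && (e <-> q)) -> !(!q) = True
        e && (e <-> q) = False
          e <-> q = False
        !(!q) = True
          !q = False
The formula evaluates to True.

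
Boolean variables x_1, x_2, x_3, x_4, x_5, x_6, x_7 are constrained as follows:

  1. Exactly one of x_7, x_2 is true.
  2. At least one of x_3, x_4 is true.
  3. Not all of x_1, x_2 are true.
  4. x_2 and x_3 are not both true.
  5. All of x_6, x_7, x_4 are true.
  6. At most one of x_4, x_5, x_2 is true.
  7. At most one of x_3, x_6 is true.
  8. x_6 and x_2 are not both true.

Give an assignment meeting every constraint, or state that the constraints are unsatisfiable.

x_1 = False, x_2 = False, x_3 = False, x_4 = True, x_5 = False, x_6 = True, x_7 = True

  (1) {x_7, x_2}: 1 true — exactly one ✓
  (2) {x_3, x_4}: 1 true — at least one ✓
  (3) {x_1, x_2}: 0/2 true — not all ✓
  (4) x_2=F, x_3=F — not both ✓
  (5) {x_6, x_7, x_4}: all 3 true ✓
  (6) {x_4, x_5, x_2}: 1 true — at most one ✓
  (7) {x_3, x_6}: 1 true — at most one ✓
  (8) x_6=T, x_2=F — not both ✓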